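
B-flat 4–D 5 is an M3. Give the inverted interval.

m6

Inverted interval numbers add to nine, so a third pairs with a sixth (3 + 6 = 9).
Quality inverts too: major becomes minor. That makes the inversion a minor sixth.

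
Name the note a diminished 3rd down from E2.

C##2

Counting three letter names down from E lands on C.
A diminished third spans 2 semitones, so from E2 the target pitch is C##2.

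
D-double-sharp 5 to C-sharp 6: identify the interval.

diminished 7th

D to C spans seven letter names (D-E-F-G-A-B-C) — that makes it a seventh of some quality.
The major seventh is 11 semitones; here we have 9, two semitones narrower: diminished.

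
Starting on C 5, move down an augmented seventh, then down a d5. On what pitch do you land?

G flat 3

C5 down an augmented seventh → Dbb4 (12 semitones).
Down a diminished fifth from Dbb4: Gb3 (6 semitones down).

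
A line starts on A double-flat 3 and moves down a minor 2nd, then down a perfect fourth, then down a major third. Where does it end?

B double-flat 2

Abb3 down a minor second → Gb3 (1 semitone).
Gb3 down a perfect fourth → Db3 (5 semitones).
A major third down from Db3 is Bbb2.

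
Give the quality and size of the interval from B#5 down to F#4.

augmented eleventh

Descending from B#5 to F#4 is the same interval as ascending F#4 to B#5.
F to B spans four letter names (F-G-A-B), plus an octave: an eleventh.
A perfect eleventh would be 17 semitones; F#4 to B#5 is 18, one semitone wider, so the interval is augmented.
(Equivalently, a compound augmented fourth: an augmented fourth plus an octave.)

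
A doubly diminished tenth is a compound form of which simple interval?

Take out an octave (7 from the number): 10 − 7 = 3.
So a doubly diminished tenth is an octave plus a doubly diminished third. The quality is unchanged.

doubly diminished third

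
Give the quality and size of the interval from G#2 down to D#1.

Descending from G#2 to D#1 is the same interval as ascending D#1 to G#2.
D to G spans four letter names (D-E-F-G), plus an octave, so the interval is some kind of eleventh.
The perfect eleventh spans 17 semitones, and D#1 to G#2 is exactly 17 semitones — so this is a perfect eleventh.
(Equivalently, a compound perfect fourth: a perfect fourth plus an octave.)

P11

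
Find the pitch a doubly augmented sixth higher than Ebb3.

Six letter names up from E: C.
A doubly augmented sixth is 11 semitones; 11 semitones up from Ebb3 gives C#4.

C#4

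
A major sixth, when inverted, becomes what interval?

m3

Interval numbers invert to sum to nine: 6 + 3 = 9, so a sixth inverts to a third.
The quality also flips — major becomes minor — giving a minor third.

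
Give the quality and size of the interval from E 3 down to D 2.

Descending from E3 to D2 is the same interval as ascending D2 to E3.
D to E spans two letter names (D-E), plus an octave: a ninth.
Counting semitones, D2→E3 is 14, which is the major ninth.
(Equivalently, a compound major second: a major second plus an octave.)

major ninth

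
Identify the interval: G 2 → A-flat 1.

Descending from G2 to Ab1 is the same interval as ascending Ab1 to G2.
A to G spans seven letter names (A-B-C-D-E-F-G): a seventh.
Counting semitones, Ab1→G2 is 11, which is the major seventh.

M7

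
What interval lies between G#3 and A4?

G to A spans two letter names (G-A), plus an octave: a ninth.
G#3 to A4 is 13 semitones, a half step short of the major ninth (14), so this is minor.
(Equivalently, a compound minor second: a minor second plus an octave.)

minor ninth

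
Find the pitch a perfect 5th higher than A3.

Counting five letter names up from A lands on E.
Moving 7 semitones up from A3 (the size of a perfect fifth) reaches E4.

E4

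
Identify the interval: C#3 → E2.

Descending from C#3 to E2 is the same interval as ascending E2 to C#3.
E to C spans six letter names (E-F-G-A-B-C): a sixth.
The major sixth spans 9 semitones, and E2 to C#3 is exactly 9 semitones — so this is a major sixth.

M6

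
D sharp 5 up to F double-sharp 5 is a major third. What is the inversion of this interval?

Inverted interval numbers add to nine, so a third pairs with a sixth (3 + 6 = 9).
And major becomes minor under inversion, so we get a minor sixth.

m6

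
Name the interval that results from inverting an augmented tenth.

diminished sixth

First reduce the compound augmented tenth to its simple form, an augmented third.
Inverted interval numbers add to nine, so a third pairs with a sixth (3 + 6 = 9).
The quality also flips — augmented becomes diminished — giving a diminished sixth.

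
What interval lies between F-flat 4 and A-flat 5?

major tenth

F to A spans three letter names (F-G-A), plus an octave: a tenth.
Fb4 to Ab5 is 16 semitones, matching the major tenth exactly, so the quality is major.
(Equivalently, a compound major third: a major third plus an octave.)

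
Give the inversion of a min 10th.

major sixth

First reduce the compound minor tenth to its simple form, a minor third.
Interval numbers invert to sum to nine: 3 + 6 = 9, so a third inverts to a sixth.
The quality also flips — minor becomes major — giving a major sixth.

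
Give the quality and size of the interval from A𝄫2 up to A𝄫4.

perfect fifteenth

A to A is the same letter name, plus 2 octaves — that makes it a fifteenth of some quality.
The perfect fifteenth spans 24 semitones, and Abb2 to Abb4 is exactly 24 semitones — so this is a perfect fifteenth.
(Equivalently, a compound perfect octave: a perfect octave plus an octave.)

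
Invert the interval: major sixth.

The rule of nine gives the new number: 9 − 6 = 3, so a sixth becomes a third.
Quality inverts too: major becomes minor. That makes the inversion a minor third.

minor third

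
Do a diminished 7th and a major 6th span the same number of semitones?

A diminished seventh = 9 semitones = a major sixth; enharmonically equal.

Yes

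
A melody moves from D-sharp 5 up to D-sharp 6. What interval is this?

D to D is the same letter name, plus an octave — that makes it an octave of some quality.
D#5 to D#6 is 12 semitones, matching the perfect octave exactly, so the quality is perfect.

P8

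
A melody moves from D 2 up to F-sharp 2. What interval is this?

M3

D to F spans three letter names (D-E-F), so the interval is some kind of third.
The major third spans 4 semitones, and D2 to F#2 is exactly 4 semitones — so this is a major third.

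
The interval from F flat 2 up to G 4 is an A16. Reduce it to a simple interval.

A2

Each octave removed subtracts seven from the number: 16 − 14 = 2.
That makes an augmented sixteenth a compound augmented second — 2 octaves plus an augmented second.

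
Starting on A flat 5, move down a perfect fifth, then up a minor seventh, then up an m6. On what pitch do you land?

Ab5 down a perfect fifth → Db5 (7 semitones).
Db5 up a minor seventh → Cb6 (10 semitones).
Cb6 up a minor sixth → Abb6 (8 semitones).

A double-flat 6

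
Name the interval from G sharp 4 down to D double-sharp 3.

Descending from G#4 to D##3 is the same interval as ascending D##3 to G#4.
D to G spans four letter names (D-E-F-G), plus an octave — that makes it an eleventh of some quality.
The perfect eleventh is 17 semitones; here we have 16, one semitone narrower: diminished.
(Equivalently, a compound diminished fourth: a diminished fourth plus an octave.)

diminished eleventh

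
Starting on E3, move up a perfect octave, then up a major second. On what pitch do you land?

F#4

A perfect octave up from E3 is E4.
E4 up a major second → F#4 (2 semitones).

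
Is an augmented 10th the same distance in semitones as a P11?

An augmented tenth spans 17 semitones, and a perfect eleventh also spans 17 semitones — they're enharmonic.

Yes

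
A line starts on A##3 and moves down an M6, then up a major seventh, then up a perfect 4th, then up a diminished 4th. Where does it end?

Down a major sixth from A##3: C##3 (9 semitones down).
C##3 up a major seventh → B##3 (11 semitones).
A perfect fourth up from B##3 is E##4.
A diminished fourth up from E##4 is A#4.

A#4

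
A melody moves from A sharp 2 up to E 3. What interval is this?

A to E spans five letter names (A-B-C-D-E) — that makes it a fifth of some quality.
A#2 to E3 spans 6 semitones — one semitone narrower than the perfect fifth (7) — giving a diminished fifth.

diminished fifth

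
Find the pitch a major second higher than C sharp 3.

Counting two letter names up from C lands on D.
A major second spans 2 semitones, so from C#3 the target pitch is D#3.

D sharp 3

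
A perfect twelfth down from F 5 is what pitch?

Five letters down from F (plus an octave) reaches B.
A perfect twelfth spans 19 semitones, so from F5 the target pitch is Bb3.

B flat 3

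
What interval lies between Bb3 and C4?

B to C spans two letter names (B-C) — that makes it a second of some quality.
Counting semitones, Bb3→C4 is 2, which is the major second.

M2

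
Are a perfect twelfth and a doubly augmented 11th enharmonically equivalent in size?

Yes

A perfect twelfth = 19 semitones = a doubly augmented eleventh; enharmonically equal.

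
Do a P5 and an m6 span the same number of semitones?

No

7 semitones (perfect fifth) vs 8 semitones (minor sixth): not equal.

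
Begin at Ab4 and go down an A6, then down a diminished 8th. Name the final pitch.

Cb3

An augmented sixth down from Ab4 is Cbb4.
Cbb4 down a diminished octave → Cb3 (11 semitones).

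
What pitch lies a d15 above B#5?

A fifteenth keeps the letter name B, two octaves up from B.
A diminished fifteenth is 23 semitones; 23 semitones up from B#5 gives B7.

B7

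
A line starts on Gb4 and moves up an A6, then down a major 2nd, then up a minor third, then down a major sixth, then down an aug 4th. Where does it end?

Up an augmented sixth from Gb4: E5 (10 semitones up).
Down a major second from E5: D5 (2 semitones down).
D5 up a minor third → F5 (3 semitones).
F5 down a major sixth → Ab4 (9 semitones).
Down an augmented fourth from Ab4: Ebb4 (6 semitones down).

Ebb4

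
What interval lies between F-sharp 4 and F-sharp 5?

F to F is the same letter name, plus an octave: an octave.
Counting semitones, F#4→F#5 is 12, which is the perfect octave.

perfect 8th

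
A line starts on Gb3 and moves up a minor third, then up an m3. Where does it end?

Gb3 up a minor third → Bbb3 (3 semitones).
A minor third up from Bbb3 is Dbb4.

Dbb4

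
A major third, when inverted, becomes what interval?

The rule of nine gives the new number: 9 − 3 = 6, so a third becomes a sixth.
Quality inverts too: major becomes minor. That makes the inversion a minor sixth.

minor 6th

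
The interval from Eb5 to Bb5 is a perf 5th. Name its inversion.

Inverted interval numbers add to nine, so a fifth pairs with a fourth (5 + 4 = 9).
Quality inverts too: perfect stays perfect. That makes the inversion a perfect fourth.

P4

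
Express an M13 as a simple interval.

Each octave removed subtracts seven from the number: 13 − 7 = 6.
Quality carries through unchanged, so the simple form is a major sixth.

major sixth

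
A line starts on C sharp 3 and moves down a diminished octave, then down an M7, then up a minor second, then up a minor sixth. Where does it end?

Down a diminished octave from C#3: C##2 (11 semitones down).
Down a major seventh from C##2: D#1 (11 semitones down).
A minor second up from D#1 is E1.
Up a minor sixth from E1: C2 (8 semitones up).

C 2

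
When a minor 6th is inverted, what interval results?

Interval numbers invert to sum to nine: 6 + 3 = 9, so a sixth inverts to a third.
And minor becomes major under inversion, so we get a major third.

major third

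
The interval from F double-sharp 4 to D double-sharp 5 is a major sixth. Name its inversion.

minor third

Interval numbers invert to sum to nine: 6 + 3 = 9, so a sixth inverts to a third.
Quality inverts too: major becomes minor. That makes the inversion a minor third.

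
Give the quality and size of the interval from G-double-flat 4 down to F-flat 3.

Descending from Gbb4 to Fb3 is the same interval as ascending Fb3 to Gbb4.
F to G spans two letter names (F-G), plus an octave: a ninth.
Fb3 to Gbb4 is 13 semitones, a half step short of the major ninth (14), so this is minor.
(Equivalently, a compound minor second: a minor second plus an octave.)

minor ninth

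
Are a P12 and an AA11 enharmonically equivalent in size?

Both span 19 semitones: a perfect twelfth and a doubly augmented eleventh are the same chromatic distance.

Yes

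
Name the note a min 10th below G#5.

E#4

The tenth's letter: G down three letter names plus an octave → E.
A minor tenth is 15 semitones; 15 semitones down from G#5 gives E#4.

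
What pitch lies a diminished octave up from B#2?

For an octave the letter name doesn't change: still B, an octave up.
A diminished octave is 11 semitones; 11 semitones up from B#2 gives B3.

B3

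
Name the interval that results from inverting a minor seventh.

major 2nd

Interval numbers invert to sum to nine: 7 + 2 = 9, so a seventh inverts to a second.
The quality also flips — minor becomes major — giving a major second.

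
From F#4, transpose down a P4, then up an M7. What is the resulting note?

A perfect fourth down from F#4 is C#4.
Up a major seventh from C#4: B#4 (11 semitones up).

B#4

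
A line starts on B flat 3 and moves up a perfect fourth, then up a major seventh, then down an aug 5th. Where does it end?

Bb3 up a perfect fourth → Eb4 (5 semitones).
Up a major seventh from Eb4: D5 (11 semitones up).
D5 down an augmented fifth → Gb4 (8 semitones).

G flat 4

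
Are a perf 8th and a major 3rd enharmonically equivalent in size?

No

12 semitones (perfect octave) vs 4 semitones (major third): not equal.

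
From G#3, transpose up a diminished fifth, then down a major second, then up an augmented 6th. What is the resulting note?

A#4

A diminished fifth up from G#3 is D4.
D4 down a major second → C4 (2 semitones).
Up an augmented sixth from C4: A#4 (10 semitones up).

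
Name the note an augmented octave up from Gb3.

G4

An octave keeps the letter name G, an octave up from G.
An augmented octave is 13 semitones; 13 semitones up from Gb3 gives G4.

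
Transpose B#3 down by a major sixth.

The sixth takes the letter from B down to D.
Moving 9 semitones down from B#3 (the size of a major sixth) reaches D#3.

D#3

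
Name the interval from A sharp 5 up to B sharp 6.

major ninth

A to B spans two letter names (A-B), plus an octave: a ninth.
Counting semitones, A#5→B#6 is 14, which is the major ninth.
(Equivalently, a compound major second: a major second plus an octave.)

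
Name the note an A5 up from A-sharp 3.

E-double-sharp 4

Five letter names up from A: E.
An augmented fifth is 8 semitones; 8 semitones up from A#3 gives E##4.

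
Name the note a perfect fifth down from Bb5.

The fifth takes the letter from B down to E.
A perfect fifth spans 7 semitones, so from Bb5 the target pitch is Eb5.

Eb5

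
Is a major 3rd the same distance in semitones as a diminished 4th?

Yes

Both span 4 semitones: a major third and a diminished fourth are the same chromatic distance.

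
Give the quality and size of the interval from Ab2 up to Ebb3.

A to E spans five letter names (A-B-C-D-E): a fifth.
The perfect fifth is 7 semitones; here we have 6, one semitone narrower: diminished.

d5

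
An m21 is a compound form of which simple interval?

minor seventh

Subtracting seven from the interval number removes an octave: 21 − 14 = 7.
Quality carries through unchanged, so the simple form is a minor seventh.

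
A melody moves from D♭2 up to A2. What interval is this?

augmented 5th

D to A spans five letter names (D-E-F-G-A) — that makes it a fifth of some quality.
Db2 to A2 spans 8 semitones — one semitone wider than the perfect fifth (7) — giving an augmented fifth.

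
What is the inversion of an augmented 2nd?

diminished 7th

Inverted interval numbers add to nine, so a second pairs with a seventh (2 + 7 = 9).
The quality also flips — augmented becomes diminished — giving a diminished seventh.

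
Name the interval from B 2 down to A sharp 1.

Descending from B2 to A#1 is the same interval as ascending A#1 to B2.
A to B spans two letter names (A-B), plus an octave — that makes it a ninth of some quality.
A#1 to B2 is 13 semitones, a half step short of the major ninth (14), so this is minor.
(Equivalently, a compound minor second: a minor second plus an octave.)

minor ninth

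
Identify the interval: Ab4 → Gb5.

A to G spans seven letter names (A-B-C-D-E-F-G) — that makes it a seventh of some quality.
At 10 semitones, Ab4→Gb5 falls one short of a major seventh: minor.

minor seventh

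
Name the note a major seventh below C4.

Seven letter names down from C: D.
Moving 11 semitones down from C4 (the size of a major seventh) reaches Db3.

Db3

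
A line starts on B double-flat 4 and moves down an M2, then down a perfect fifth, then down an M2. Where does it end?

A major second down from Bbb4 is Abb4.
Down a perfect fifth from Abb4: Dbb4 (7 semitones down).
Down a major second from Dbb4: Cbb4 (2 semitones down).

C double-flat 4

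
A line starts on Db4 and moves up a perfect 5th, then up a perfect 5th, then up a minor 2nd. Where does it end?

Up a perfect fifth from Db4: Ab4 (7 semitones up).
A perfect fifth up from Ab4 is Eb5.
Eb5 up a minor second → Fb5 (1 semitone).

Fb5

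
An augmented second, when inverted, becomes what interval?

The rule of nine gives the new number: 9 − 2 = 7, so a second becomes a seventh.
And augmented becomes diminished under inversion, so we get a diminished seventh.

diminished 7th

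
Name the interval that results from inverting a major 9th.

First reduce the compound major ninth to its simple form, a major second.
The rule of nine gives the new number: 9 − 2 = 7, so a second becomes a seventh.
And major becomes minor under inversion, so we get a minor seventh.

m7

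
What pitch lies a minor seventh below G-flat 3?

Counting seven letter names down from G lands on A.
A minor seventh spans 10 semitones, so from Gb3 the target pitch is Ab2.

A-flat 2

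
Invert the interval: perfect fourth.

perfect 5th

Interval numbers invert to sum to nine: 4 + 5 = 9, so a fourth inverts to a fifth.
The quality also flips — perfect stays perfect — giving a perfect fifth.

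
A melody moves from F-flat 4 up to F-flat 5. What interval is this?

perfect 8th

F to F is the same letter name, plus an octave, so the interval is some kind of octave.
The perfect octave spans 12 semitones, and Fb4 to Fb5 is exactly 12 semitones — so this is a perfect octave.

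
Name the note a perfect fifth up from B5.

Counting five letter names up from B lands on F.
A perfect fifth is 7 semitones; 7 semitones up from B5 gives F#6.

F#6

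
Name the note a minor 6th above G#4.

E5

The sixth takes the letter from G up to E.
A minor sixth is 8 semitones; 8 semitones up from G#4 gives E5.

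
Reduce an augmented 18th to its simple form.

Each octave removed subtracts seven from the number: 18 − 14 = 4.
That makes an augmented eighteenth a compound augmented fourth — 2 octaves plus an augmented fourth.

A4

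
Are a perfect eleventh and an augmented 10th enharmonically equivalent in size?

Yes

A perfect eleventh spans 17 semitones, and an augmented tenth also spans 17 semitones — they're enharmonic.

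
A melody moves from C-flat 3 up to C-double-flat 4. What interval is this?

diminished 8th

C to C is the same letter name, plus an octave: an octave.
The perfect octave is 12 semitones; here we have 11, one semitone narrower: diminished.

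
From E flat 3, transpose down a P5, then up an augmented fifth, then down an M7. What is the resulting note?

F 2

A perfect fifth down from Eb3 is Ab2.
Up an augmented fifth from Ab2: E3 (8 semitones up).
A major seventh down from E3 is F2.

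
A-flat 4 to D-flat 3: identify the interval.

Descending from Ab4 to Db3 is the same interval as ascending Db3 to Ab4.
D to A spans five letter names (D-E-F-G-A), plus an octave — that makes it a twelfth of some quality.
The perfect twelfth spans 19 semitones, and Db3 to Ab4 is exactly 19 semitones — so this is a perfect twelfth.
(Equivalently, a compound perfect fifth: a perfect fifth plus an octave.)

perfect twelfth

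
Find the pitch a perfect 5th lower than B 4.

E 4

Counting five letter names down from B lands on E.
A perfect fifth is 7 semitones; 7 semitones down from B4 gives E4.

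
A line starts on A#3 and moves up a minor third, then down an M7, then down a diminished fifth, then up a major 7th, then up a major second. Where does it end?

A#3 up a minor third → C#4 (3 semitones).
A major seventh down from C#4 is D3.
Down a diminished fifth from D3: G#2 (6 semitones down).
Up a major seventh from G#2: F##3 (11 semitones up).
F##3 up a major second → G##3 (2 semitones).

G##3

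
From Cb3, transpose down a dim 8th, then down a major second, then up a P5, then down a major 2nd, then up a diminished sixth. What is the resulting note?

Down a diminished octave from Cb3: C2 (11 semitones down).
Down a major second from C2: Bb1 (2 semitones down).
Up a perfect fifth from Bb1: F2 (7 semitones up).
F2 down a major second → Eb2 (2 semitones).
A diminished sixth up from Eb2 is Cbb3.

Cbb3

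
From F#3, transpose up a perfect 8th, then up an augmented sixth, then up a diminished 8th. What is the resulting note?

F#3 up a perfect octave → F#4 (12 semitones).
F#4 up an augmented sixth → D##5 (10 semitones).
Up a diminished octave from D##5: D#6 (11 semitones up).

D#6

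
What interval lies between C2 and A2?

C to A spans six letter names (C-D-E-F-G-A): a sixth.
C2 to A2 is 9 semitones, matching the major sixth exactly, so the quality is major.

major 6th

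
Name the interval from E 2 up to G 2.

E to G spans three letter names (E-F-G): a third.
A major third would be 4 semitones, but E2 to G2 is 3 — one semitone narrower, making it a minor third.

minor 3rd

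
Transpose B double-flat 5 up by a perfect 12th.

The twelfth's letter: B up five letter names plus an octave → F.
A perfect twelfth is 19 semitones; 19 semitones up from Bbb5 gives Fb7.

F flat 7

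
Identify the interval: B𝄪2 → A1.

Descending from B##2 to A1 is the same interval as ascending A1 to B##2.
A to B spans two letter names (A-B), plus an octave, so the interval is some kind of ninth.
The major ninth is 14 semitones; here we have 16, two semitones wider: doubly augmented.
(Equivalently, a compound doubly augmented second: a doubly augmented second plus an octave.)

AA9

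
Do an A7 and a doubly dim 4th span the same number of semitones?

An augmented seventh is 12 semitones but a doubly diminished fourth is 3 semitones — different sizes.

No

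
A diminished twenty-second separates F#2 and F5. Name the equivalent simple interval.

d8

Subtracting seven from the interval number removes an octave: 22 − 14 = 8.
So a diminished twenty-second is 2 octaves plus a diminished octave. The quality is unchanged.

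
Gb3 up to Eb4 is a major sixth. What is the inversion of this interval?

minor third

The rule of nine gives the new number: 9 − 6 = 3, so a sixth becomes a third.
The quality also flips — major becomes minor — giving a minor third.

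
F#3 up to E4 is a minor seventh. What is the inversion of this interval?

major second

Interval numbers invert to sum to nine: 7 + 2 = 9, so a seventh inverts to a second.
Quality inverts too: minor becomes major. That makes the inversion a major second.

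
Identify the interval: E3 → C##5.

augmented 13th

E to C spans six letter names (E-F-G-A-B-C), plus an octave — that makes it a thirteenth of some quality.
A major thirteenth would be 21 semitones; E3 to C##5 is 22, one semitone wider, so the interval is augmented.
(Equivalently, a compound augmented sixth: an augmented sixth plus an octave.)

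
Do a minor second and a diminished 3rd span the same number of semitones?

A minor second spans 1 semitone; a diminished third spans 2 semitones. They differ by 1.

No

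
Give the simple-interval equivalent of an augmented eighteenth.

augmented fourth

Take out 2 octaves (14 from the number): 18 − 14 = 4.
So an augmented eighteenth is 2 octaves plus an augmented fourth. The quality is unchanged.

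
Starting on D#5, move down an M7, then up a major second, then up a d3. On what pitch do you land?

A major seventh down from D#5 is E4.
E4 up a major second → F#4 (2 semitones).
Up a diminished third from F#4: Ab4 (2 semitones up).

Ab4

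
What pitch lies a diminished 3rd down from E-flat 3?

Counting three letter names down from E lands on C.
A diminished third is 2 semitones; 2 semitones down from Eb3 gives C#3.

C-sharp 3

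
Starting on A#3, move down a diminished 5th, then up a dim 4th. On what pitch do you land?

G#3

A diminished fifth down from A#3 is D##3.
A diminished fourth up from D##3 is G#3.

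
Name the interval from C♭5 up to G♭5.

P5

C to G spans five letter names (C-D-E-F-G): a fifth.
The perfect fifth spans 7 semitones, and Cb5 to Gb5 is exactly 7 semitones — so this is a perfect fifth.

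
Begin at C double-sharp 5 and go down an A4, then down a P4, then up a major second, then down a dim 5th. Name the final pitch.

A double-sharp 3

C##5 down an augmented fourth → G#4 (6 semitones).
A perfect fourth down from G#4 is D#4.
D#4 up a major second → E#4 (2 semitones).
Down a diminished fifth from E#4: A##3 (6 semitones down).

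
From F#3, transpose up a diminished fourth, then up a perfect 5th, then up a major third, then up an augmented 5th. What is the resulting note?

E#5

F#3 up a diminished fourth → Bb3 (4 semitones).
Up a perfect fifth from Bb3: F4 (7 semitones up).
F4 up a major third → A4 (4 semitones).
An augmented fifth up from A4 is E#5.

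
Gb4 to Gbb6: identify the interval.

G to G is the same letter name, plus 2 octaves, so the interval is some kind of fifteenth.
A perfect fifteenth would be 24 semitones; Gb4 to Gbb6 is 23, one semitone narrower, so the interval is diminished.
(Equivalently, a compound diminished octave: a diminished octave plus an octave.)

diminished fifteenth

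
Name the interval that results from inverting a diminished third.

Inverted interval numbers add to nine, so a third pairs with a sixth (3 + 6 = 9).
The quality also flips — diminished becomes augmented — giving an augmented sixth.

augmented 6th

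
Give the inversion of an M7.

The rule of nine gives the new number: 9 − 7 = 2, so a seventh becomes a second.
And major becomes minor under inversion, so we get a minor second.

minor 2nd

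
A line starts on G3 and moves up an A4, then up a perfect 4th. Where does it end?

F#4

An augmented fourth up from G3 is C#4.
Up a perfect fourth from C#4: F#4 (5 semitones up).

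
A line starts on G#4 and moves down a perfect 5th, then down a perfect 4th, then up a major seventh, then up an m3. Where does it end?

A perfect fifth down from G#4 is C#4.
A perfect fourth down from C#4 is G#3.
Up a major seventh from G#3: F##4 (11 semitones up).
F##4 up a minor third → A#4 (3 semitones).

A#4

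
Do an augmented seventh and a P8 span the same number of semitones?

An augmented seventh spans 12 semitones, and a perfect octave also spans 12 semitones — they're enharmonic.

Yes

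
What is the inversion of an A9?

d7

First reduce the compound augmented ninth to its simple form, an augmented second.
The rule of nine gives the new number: 9 − 2 = 7, so a second becomes a seventh.
And augmented becomes diminished under inversion, so we get a diminished seventh.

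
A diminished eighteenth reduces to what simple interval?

Subtracting seven from the interval number removes an octave: 18 − 14 = 4.
That makes a diminished eighteenth a compound diminished fourth — 2 octaves plus a diminished fourth.

diminished 4th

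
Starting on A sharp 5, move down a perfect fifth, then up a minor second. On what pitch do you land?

Down a perfect fifth from A#5: D#5 (7 semitones down).
Up a minor second from D#5: E5 (1 semitone up).

E 5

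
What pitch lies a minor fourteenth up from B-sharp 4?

A-sharp 6

The fourteenth's letter: B up seven letter names plus an octave → A.
Moving 22 semitones up from B#4 (the size of a minor fourteenth) reaches A#6.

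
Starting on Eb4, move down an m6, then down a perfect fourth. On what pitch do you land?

Down a minor sixth from Eb4: G3 (8 semitones down).
G3 down a perfect fourth → D3 (5 semitones).

D3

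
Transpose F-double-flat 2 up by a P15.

F-double-flat 4

The letter stays F (same as the start), shifted two octaves up.
A perfect fifteenth spans 24 semitones, so from Fbb2 the target pitch is Fbb4.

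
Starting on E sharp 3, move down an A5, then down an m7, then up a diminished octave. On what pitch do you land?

E#3 down an augmented fifth → A2 (8 semitones).
Down a minor seventh from A2: B1 (10 semitones down).
Up a diminished octave from B1: Bb2 (11 semitones up).

B flat 2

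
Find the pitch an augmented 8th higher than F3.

The letter stays F (same as the start), shifted an octave up.
An augmented octave spans 13 semitones, so from F3 the target pitch is F#4.

F#4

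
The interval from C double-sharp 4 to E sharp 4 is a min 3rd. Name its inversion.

The rule of nine gives the new number: 9 − 3 = 6, so a third becomes a sixth.
Quality inverts too: minor becomes major. That makes the inversion a major sixth.

major sixth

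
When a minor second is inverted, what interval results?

Interval numbers invert to sum to nine: 2 + 7 = 9, so a second inverts to a seventh.
The quality also flips — minor becomes major — giving a major seventh.

M7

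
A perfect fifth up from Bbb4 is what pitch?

The fifth takes the letter from B up to F.
Moving 7 semitones up from Bbb4 (the size of a perfect fifth) reaches Fb5.

Fb5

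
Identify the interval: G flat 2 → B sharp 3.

G to B spans three letter names (G-A-B), plus an octave — that makes it a tenth of some quality.
A major tenth would be 16 semitones; Gb2 to B#3 is 18, two semitones wider, so the interval is doubly augmented.
(Equivalently, a compound doubly augmented third: a doubly augmented third plus an octave.)

AA10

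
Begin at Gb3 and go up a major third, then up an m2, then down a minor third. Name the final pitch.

Ab3

Gb3 up a major third → Bb3 (4 semitones).
A minor second up from Bb3 is Cb4.
Down a minor third from Cb4: Ab3 (3 semitones down).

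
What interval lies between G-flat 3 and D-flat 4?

perfect fifth

G to D spans five letter names (G-A-B-C-D): a fifth.
Counting semitones, Gb3→Db4 is 7, which is the perfect fifth.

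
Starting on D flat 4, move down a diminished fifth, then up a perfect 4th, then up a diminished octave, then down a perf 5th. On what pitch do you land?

Db4 down a diminished fifth → G3 (6 semitones).
G3 up a perfect fourth → C4 (5 semitones).
A diminished octave up from C4 is Cb5.
Cb5 down a perfect fifth → Fb4 (7 semitones).

F flat 4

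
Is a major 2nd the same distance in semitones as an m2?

A major second spans 2 semitones; a minor second spans 1 semitone. They differ by 1.

No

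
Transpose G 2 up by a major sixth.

E 3

Six letter names up from G: E.
Moving 9 semitones up from G2 (the size of a major sixth) reaches E3.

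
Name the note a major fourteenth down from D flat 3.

Seven letters down from D (plus an octave) reaches E.
Moving 23 semitones down from Db3 (the size of a major fourteenth) reaches Ebb1.

E double-flat 1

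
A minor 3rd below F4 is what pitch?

Three letter names down from F: D.
A minor third is 3 semitones; 3 semitones down from F4 gives D4.

D4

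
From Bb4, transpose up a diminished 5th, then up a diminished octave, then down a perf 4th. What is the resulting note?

Cbb6

Bb4 up a diminished fifth → Fb5 (6 semitones).
Fb5 up a diminished octave → Fbb6 (11 semitones).
Down a perfect fourth from Fbb6: Cbb6 (5 semitones down).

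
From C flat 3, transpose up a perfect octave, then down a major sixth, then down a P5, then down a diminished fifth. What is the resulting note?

Up a perfect octave from Cb3: Cb4 (12 semitones up).
Cb4 down a major sixth → Ebb3 (9 semitones).
Down a perfect fifth from Ebb3: Abb2 (7 semitones down).
Abb2 down a diminished fifth → Db2 (6 semitones).

D flat 2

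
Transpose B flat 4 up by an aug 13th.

G sharp 6

Six letters up from B (plus an octave) reaches G.
Moving 22 semitones up from Bb4 (the size of an augmented thirteenth) reaches G#6.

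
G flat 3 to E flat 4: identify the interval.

G to E spans six letter names (G-A-B-C-D-E): a sixth.
The major sixth spans 9 semitones, and Gb3 to Eb4 is exactly 9 semitones — so this is a major sixth.

major 6th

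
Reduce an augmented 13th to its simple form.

Take out an octave (7 from the number): 13 − 7 = 6.
So an augmented thirteenth is an octave plus an augmented sixth. The quality is unchanged.

augmented 6th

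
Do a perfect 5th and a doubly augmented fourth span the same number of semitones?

A perfect fifth = 7 semitones = a doubly augmented fourth; enharmonically equal.

Yes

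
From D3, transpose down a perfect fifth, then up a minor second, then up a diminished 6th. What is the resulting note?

Fbb3

Down a perfect fifth from D3: G2 (7 semitones down).
Up a minor second from G2: Ab2 (1 semitone up).
Up a diminished sixth from Ab2: Fbb3 (7 semitones up).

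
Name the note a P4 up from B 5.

Four letter names up from B: E.
A perfect fourth is 5 semitones; 5 semitones up from B5 gives E6.

E 6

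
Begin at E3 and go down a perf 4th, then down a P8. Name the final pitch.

A perfect fourth down from E3 is B2.
A perfect octave down from B2 is B1.

B1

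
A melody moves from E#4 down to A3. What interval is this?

augmented fifth

Descending from E#4 to A3 is the same interval as ascending A3 to E#4.
A to E spans five letter names (A-B-C-D-E): a fifth.
The perfect fifth is 7 semitones; here we have 8, one semitone wider: augmented.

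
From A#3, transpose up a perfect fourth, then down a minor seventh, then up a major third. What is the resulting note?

A#3 up a perfect fourth → D#4 (5 semitones).
Down a minor seventh from D#4: E#3 (10 semitones down).
A major third up from E#3 is G##3.

G##3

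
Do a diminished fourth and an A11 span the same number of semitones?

A diminished fourth is 4 semitones but an augmented eleventh is 18 semitones — different sizes.

No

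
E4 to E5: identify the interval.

E to E is the same letter name, plus an octave, so the interval is some kind of octave.
Counting semitones, E4→E5 is 12, which is the perfect octave.

perfect 8th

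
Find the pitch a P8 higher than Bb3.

The letter stays B (same as the start), shifted an octave up.
Moving 12 semitones up from Bb3 (the size of a perfect octave) reaches Bb4.

Bb4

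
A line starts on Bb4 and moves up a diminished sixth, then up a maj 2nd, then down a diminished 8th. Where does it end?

Ab4

Bb4 up a diminished sixth → Gbb5 (7 semitones).
Gbb5 up a major second → Abb5 (2 semitones).
Abb5 down a diminished octave → Ab4 (11 semitones).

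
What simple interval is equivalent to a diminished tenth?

d3

Each octave removed subtracts seven from the number: 10 − 7 = 3.
So a diminished tenth is an octave plus a diminished third. The quality is unchanged.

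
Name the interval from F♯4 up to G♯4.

F to G spans two letter names (F-G): a second.
Counting semitones, F#4→G#4 is 2, which is the major second.

M2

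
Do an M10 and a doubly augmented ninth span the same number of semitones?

Yes

A major tenth = 16 semitones = a doubly augmented ninth; enharmonically equal.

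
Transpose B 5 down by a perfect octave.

B 4

For an octave the letter name doesn't change: still B, an octave down.
A perfect octave is 12 semitones; 12 semitones down from B5 gives B4.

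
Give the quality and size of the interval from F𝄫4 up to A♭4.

A3

F to A spans three letter names (F-G-A): a third.
A major third would be 4 semitones; Fbb4 to Ab4 is 5, one semitone wider, so the interval is augmented.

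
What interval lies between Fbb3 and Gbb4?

major ninth

F to G spans two letter names (F-G), plus an octave, so the interval is some kind of ninth.
Fbb3 to Gbb4 is 14 semitones, matching the major ninth exactly, so the quality is major.
(Equivalently, a compound major second: a major second plus an octave.)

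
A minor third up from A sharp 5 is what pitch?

C sharp 6

The third takes the letter from A up to C.
A minor third is 3 semitones; 3 semitones up from A#5 gives C#6.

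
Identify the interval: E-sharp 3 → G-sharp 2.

Descending from E#3 to G#2 is the same interval as ascending G#2 to E#3.
G to E spans six letter names (G-A-B-C-D-E), so the interval is some kind of sixth.
The major sixth spans 9 semitones, and G#2 to E#3 is exactly 9 semitones — so this is a major sixth.

M6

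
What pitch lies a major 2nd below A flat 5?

The second takes the letter from A down to G.
A major second spans 2 semitones, so from Ab5 the target pitch is Gb5.

G flat 5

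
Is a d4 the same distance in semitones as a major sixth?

A diminished fourth is 4 semitones but a major sixth is 9 semitones — different sizes.

No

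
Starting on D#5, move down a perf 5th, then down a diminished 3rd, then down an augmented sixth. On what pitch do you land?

G#3

Down a perfect fifth from D#5: G#4 (7 semitones down).
Down a diminished third from G#4: E##4 (2 semitones down).
E##4 down an augmented sixth → G#3 (10 semitones).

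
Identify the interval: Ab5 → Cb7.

A to C spans three letter names (A-B-C), plus an octave — that makes it a tenth of some quality.
A major tenth would be 16 semitones, but Ab5 to Cb7 is 15 — one semitone narrower, making it a minor tenth.
(Equivalently, a compound minor third: a minor third plus an octave.)

minor tenth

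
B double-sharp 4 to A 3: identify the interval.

AA9

Descending from B##4 to A3 is the same interval as ascending A3 to B##4.
A to B spans two letter names (A-B), plus an octave — that makes it a ninth of some quality.
The major ninth is 14 semitones; here we have 16, two semitones wider: doubly augmented.
(Equivalently, a compound doubly augmented second: a doubly augmented second plus an octave.)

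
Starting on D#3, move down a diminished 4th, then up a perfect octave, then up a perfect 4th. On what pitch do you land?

Down a diminished fourth from D#3: A##2 (4 semitones down).
A perfect octave up from A##2 is A##3.
Up a perfect fourth from A##3: D##4 (5 semitones up).

D##4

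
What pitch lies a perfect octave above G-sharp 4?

The letter stays G (same as the start), shifted an octave up.
A perfect octave spans 12 semitones, so from G#4 the target pitch is G#5.

G-sharp 5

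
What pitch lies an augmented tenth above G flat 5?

B 6

Three letters up from G (plus an octave) reaches B.
An augmented tenth is 17 semitones; 17 semitones up from Gb5 gives B6.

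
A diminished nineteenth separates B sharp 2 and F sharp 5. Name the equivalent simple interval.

Take out 2 octaves (14 from the number): 19 − 14 = 5.
That makes a diminished nineteenth a compound diminished fifth — 2 octaves plus a diminished fifth.

d5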